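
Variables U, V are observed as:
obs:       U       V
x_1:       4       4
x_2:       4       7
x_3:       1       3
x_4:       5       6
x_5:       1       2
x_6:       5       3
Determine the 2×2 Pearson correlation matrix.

Step 1 — column means:
  mean(U) = (4 + 4 + 1 + 5 + 1 + 5) / 6 = 20/6 = 3.3333
  mean(V) = (4 + 7 + 3 + 6 + 2 + 3) / 6 = 25/6 = 4.1667

Step 2 — sample variances and covariances s[i,j] = (1/(n-1)) · Σ_k (x_{k,i} - mean_i) · (x_{k,j} - mean_j), with n-1 = 5:
  s[U,U] = ((0.6667)·(0.6667) + (0.6667)·(0.6667) + (-2.3333)·(-2.3333) + (1.6667)·(1.6667) + (-2.3333)·(-2.3333) + (1.6667)·(1.6667)) / 5 = 17.3333/5 = 3.4667
  s[U,V] = ((0.6667)·(-0.1667) + (0.6667)·(2.8333) + (-2.3333)·(-1.1667) + (1.6667)·(1.8333) + (-2.3333)·(-2.1667) + (1.6667)·(-1.1667)) / 5 = 10.6667/5 = 2.1333
  s[V,V] = ((-0.1667)·(-0.1667) + (2.8333)·(2.8333) + (-1.1667)·(-1.1667) + (1.8333)·(1.8333) + (-2.1667)·(-2.1667) + (-1.1667)·(-1.1667)) / 5 = 18.8333/5 = 3.7667
  Sample standard deviations s_i = √(s[i,i]):
  s(U) = √(3.4667) = 1.8619
  s(V) = √(3.7667) = 1.9408

Step 3 — r_{ij} = s_{ij} / (s_i · s_j):
  r[U,U] = 1 (diagonal).
  r[U,V] = 2.1333 / (1.8619 · 1.9408) = 2.1333 / 3.6136 = 0.5904
  r[V,V] = 1 (diagonal).

R is symmetric with unit diagonal. Assembling:

R = [[1, 0.5904],
 [0.5904, 1]]


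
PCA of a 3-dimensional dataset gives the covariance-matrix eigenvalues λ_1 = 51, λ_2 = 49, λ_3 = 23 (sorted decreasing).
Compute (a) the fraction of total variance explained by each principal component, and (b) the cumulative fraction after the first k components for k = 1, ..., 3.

Step 1 — total variance = trace(Sigma) = Σ λ_i = 51 + 49 + 23 = 123.

Step 2 — fraction explained by component i = λ_i / Σ λ:
  PC1: 51/123 = 0.4146
  PC2: 49/123 = 0.3984
  PC3: 23/123 = 0.187

Step 3 — cumulative fraction after k components = (λ_1 + ... + λ_k) / Σ λ:
  k = 1: 51/123 = 0.4146
  k = 2: (51 + 49)/123 = 100/123 = 0.813
  k = 3: (51 + 49 + 23)/123 = 123/123 = 1

Summary (fraction, with percent):

explained: PC1 0.4146 (41.46%), PC2 0.3984 (39.84%), PC3 0.187 (18.7%);  cumulative: 0.4146, 0.813, 1


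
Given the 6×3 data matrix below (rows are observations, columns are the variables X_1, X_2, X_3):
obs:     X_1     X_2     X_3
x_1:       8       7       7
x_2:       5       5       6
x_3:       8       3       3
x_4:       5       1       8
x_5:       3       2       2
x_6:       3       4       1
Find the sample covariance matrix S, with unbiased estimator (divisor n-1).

Step 1 — column means:
  mean(X_1) = (8 + 5 + 8 + 5 + 3 + 3) / 6 = 32/6 = 5.3333
  mean(X_2) = (7 + 5 + 3 + 1 + 2 + 4) / 6 = 22/6 = 3.6667
  mean(X_3) = (7 + 6 + 3 + 8 + 2 + 1) / 6 = 27/6 = 4.5

Step 2 — sample covariance S[i,j] = (1/(n-1)) · Σ_k (x_{k,i} - mean_i) · (x_{k,j} - mean_j), with n-1 = 5.
  S[X_1,X_1] = ((2.6667)·(2.6667) + (-0.3333)·(-0.3333) + (2.6667)·(2.6667) + (-0.3333)·(-0.3333) + (-2.3333)·(-2.3333) + (-2.3333)·(-2.3333)) / 5 = 25.3333/5 = 5.0667
  S[X_1,X_2] = ((2.6667)·(3.3333) + (-0.3333)·(1.3333) + (2.6667)·(-0.6667) + (-0.3333)·(-2.6667) + (-2.3333)·(-1.6667) + (-2.3333)·(0.3333)) / 5 = 10.6667/5 = 2.1333
  S[X_1,X_3] = ((2.6667)·(2.5) + (-0.3333)·(1.5) + (2.6667)·(-1.5) + (-0.3333)·(3.5) + (-2.3333)·(-2.5) + (-2.3333)·(-3.5)) / 5 = 15/5 = 3
  S[X_2,X_2] = ((3.3333)·(3.3333) + (1.3333)·(1.3333) + (-0.6667)·(-0.6667) + (-2.6667)·(-2.6667) + (-1.6667)·(-1.6667) + (0.3333)·(0.3333)) / 5 = 23.3333/5 = 4.6667
  S[X_2,X_3] = ((3.3333)·(2.5) + (1.3333)·(1.5) + (-0.6667)·(-1.5) + (-2.6667)·(3.5) + (-1.6667)·(-2.5) + (0.3333)·(-3.5)) / 5 = 5/5 = 1
  S[X_3,X_3] = ((2.5)·(2.5) + (1.5)·(1.5) + (-1.5)·(-1.5) + (3.5)·(3.5) + (-2.5)·(-2.5) + (-3.5)·(-3.5)) / 5 = 41.5/5 = 8.3

S is symmetric (S[j,i] = S[i,j]). Assembling:

S = [[5.0667, 2.1333, 3],
 [2.1333, 4.6667, 1],
 [3, 1, 8.3]]


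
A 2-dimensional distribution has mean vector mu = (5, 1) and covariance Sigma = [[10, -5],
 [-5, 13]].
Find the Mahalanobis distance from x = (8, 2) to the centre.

Step 1 — centre the observation: (x - mu) = (3, 1).

Step 2 — invert Sigma. det(Sigma) = 10·13 - (-5)² = 105.
  Sigma^{-1} = (1/det) · [[d, -b], [-b, a]] = [[0.1238, 0.0476],
 [0.0476, 0.0952]].

Step 3 — form the quadratic (x - mu)^T · Sigma^{-1} · (x - mu):
  Sigma^{-1} · (x - mu) = (0.419, 0.2381).
  (x - mu)^T · [Sigma^{-1} · (x - mu)] = (3)·(0.419) + (1)·(0.2381) = 1.4952.

Step 4 — take square root: d = √(1.4952) ≈ 1.2228.

d(x, mu) = √(1.4952) ≈ 1.2228


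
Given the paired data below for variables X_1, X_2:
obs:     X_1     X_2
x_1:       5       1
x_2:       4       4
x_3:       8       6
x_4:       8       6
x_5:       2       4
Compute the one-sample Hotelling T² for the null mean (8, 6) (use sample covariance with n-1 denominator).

Step 1 — sample mean vector:
  mean(X_1) = (5 + 4 + 8 + 8 + 2) / 5 = 27/5 = 5.4
  mean(X_2) = (1 + 4 + 6 + 6 + 4) / 5 = 21/5 = 4.2
  x̄ = (5.4, 4.2),  deviation x̄ - mu_0 = (5.4, 4.2) - (8, 6) = (-2.6, -1.8).

Step 2 — sample covariance matrix, S[i,j] = (1/(n-1)) · Σ_k (x_{k,i} - mean_i) · (x_{k,j} - mean_j), divisor n-1 = 4:
  S[X_1,X_1] = ((-0.4)·(-0.4) + (-1.4)·(-1.4) + (2.6)·(2.6) + (2.6)·(2.6) + (-3.4)·(-3.4)) / 4 = 27.2/4 = 6.8
  S[X_1,X_2] = ((-0.4)·(-3.2) + (-1.4)·(-0.2) + (2.6)·(1.8) + (2.6)·(1.8) + (-3.4)·(-0.2)) / 4 = 11.6/4 = 2.9
  S[X_2,X_2] = ((-3.2)·(-3.2) + (-0.2)·(-0.2) + (1.8)·(1.8) + (1.8)·(1.8) + (-0.2)·(-0.2)) / 4 = 16.8/4 = 4.2
  S = [[6.8, 2.9],
 [2.9, 4.2]].

Step 3 — invert S. det(S) = 6.8·4.2 - (2.9)² = 20.15.
  S^{-1} = (1/det) · [[d, -b], [-b, a]] = [[0.2084, -0.1439],
 [-0.1439, 0.3375]].

Step 4 — quadratic form (x̄ - mu_0)^T · S^{-1} · (x̄ - mu_0):
  S^{-1} · (x̄ - mu_0) = (-0.2829, -0.2333),
  (x̄ - mu_0)^T · [...] = (-2.6)·(-0.2829) + (-1.8)·(-0.2333) = 1.1553.

Step 5 — scale by n: T² = 5 · 1.1553 = 5.7767.

T² ≈ 5.7767


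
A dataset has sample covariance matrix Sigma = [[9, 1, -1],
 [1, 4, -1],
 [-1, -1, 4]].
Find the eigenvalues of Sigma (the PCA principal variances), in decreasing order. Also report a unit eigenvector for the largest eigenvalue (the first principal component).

Step 1 — characteristic polynomial p(λ) = det(λI - Sigma) = λ³ - tr·λ² + c_1·λ - det, where tr = trace, c_1 = sum of the principal 2×2 minors, det = det(Sigma):
  tr = 9 + 4 + 4 = 17,
  c_1 = (9·4 - (1)²) + (9·4 - (-1)²) + (4·4 - (-1)²) = 35 + 35 + 15 = 85,
  det = 9·(4·4 - (-1)²) - (1)·((1)·4 - (-1)·(-1)) + (-1)·((1)·(-1) - 4·(-1)) = 9·(15) - (1)·(3) + (-1)·(3) = 129.
  So p(λ) = λ³ - 17λ² + 85λ - 129.
Step 2 — look for an integer root (rational root theorem: any rational root is an integer divisor of 129). Testing λ = 3:
  p(3) = 27 - 153 + 255 - 129 = 0  ✓
  Dividing out (λ - 3): p(λ) = (λ - 3)(λ² - 14λ + 43).
Step 3 — remaining eigenvalues from the quadratic λ² - 14λ + 43 = 0:
  Δ = 14² - 4·43 = 196 - 172 = 24,  λ = (14 ± √24)/2 = (14 ± 4.899)/2 ≈ 9.4495 or 4.5505.
  Sorted: λ_1 = 9.4495,  λ_2 = 4.5505,  λ_3 = 3  (check: sum = 17 = tr ✓).

Step 4 — unit eigenvector for λ_1 ≈ 9.4495: v spans the null space of (Sigma - λ_1 I), whose rows are
  r_1 = (-0.4495, 1, -1),  r_2 = (1, -5.4495, -1),  r_3 = (-1, -1, -5.4495).
  v is orthogonal to every row, so take v ∝ r_1 × r_2 = ((1)·(-1) - (-1)·(-5.4495), (-1)·(1) - (-0.4495)·(-1), (-0.4495)·(-5.4495) - (1)·(1)) ≈ (-6.4495, -1.4495, 1.4495).
  Rescale (multiply by -1 so the first nonzero entry is positive): u = (6.4495, 1.4495, -1.4495).
  ||u|| = √((6.4495)² + (1.4495)² + (-1.4495)²) = √(45.798) ≈ 6.7674,  v_1 = u/||u|| ≈ (0.953, 0.2142, -0.2142) (||v_1|| = 1).

λ_1 = 9.4495,  λ_2 = 4.5505,  λ_3 = 3;  v_1 ≈ (0.953, 0.2142, -0.2142)


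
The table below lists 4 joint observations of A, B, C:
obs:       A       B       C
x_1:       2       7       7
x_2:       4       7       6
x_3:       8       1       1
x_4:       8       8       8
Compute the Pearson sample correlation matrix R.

Step 1 — column means:
  mean(A) = (2 + 4 + 8 + 8) / 4 = 22/4 = 5.5
  mean(B) = (7 + 7 + 1 + 8) / 4 = 23/4 = 5.75
  mean(C) = (7 + 6 + 1 + 8) / 4 = 22/4 = 5.5

Step 2 — sample variances and covariances s[i,j] = (1/(n-1)) · Σ_k (x_{k,i} - mean_i) · (x_{k,j} - mean_j), with n-1 = 3:
  s[A,A] = ((-3.5)·(-3.5) + (-1.5)·(-1.5) + (2.5)·(2.5) + (2.5)·(2.5)) / 3 = 27/3 = 9
  s[A,B] = ((-3.5)·(1.25) + (-1.5)·(1.25) + (2.5)·(-4.75) + (2.5)·(2.25)) / 3 = -12.5/3 = -4.1667
  s[A,C] = ((-3.5)·(1.5) + (-1.5)·(0.5) + (2.5)·(-4.5) + (2.5)·(2.5)) / 3 = -11/3 = -3.6667
  s[B,B] = ((1.25)·(1.25) + (1.25)·(1.25) + (-4.75)·(-4.75) + (2.25)·(2.25)) / 3 = 30.75/3 = 10.25
  s[B,C] = ((1.25)·(1.5) + (1.25)·(0.5) + (-4.75)·(-4.5) + (2.25)·(2.5)) / 3 = 29.5/3 = 9.8333
  s[C,C] = ((1.5)·(1.5) + (0.5)·(0.5) + (-4.5)·(-4.5) + (2.5)·(2.5)) / 3 = 29/3 = 9.6667
  Sample standard deviations s_i = √(s[i,i]):
  s(A) = √(9) = 3
  s(B) = √(10.25) = 3.2016
  s(C) = √(9.6667) = 3.1091

Step 3 — r_{ij} = s_{ij} / (s_i · s_j):
  r[A,A] = 1 (diagonal).
  r[A,B] = -4.1667 / (3 · 3.2016) = -4.1667 / 9.6047 = -0.4338
  r[A,C] = -3.6667 / (3 · 3.1091) = -3.6667 / 9.3274 = -0.3931
  r[B,B] = 1 (diagonal).
  r[B,C] = 9.8333 / (3.2016 · 3.1091) = 9.8333 / 9.9541 = 0.9879
  r[C,C] = 1 (diagonal).

R is symmetric with unit diagonal. Assembling:

R = [[1, -0.4338, -0.3931],
 [-0.4338, 1, 0.9879],
 [-0.3931, 0.9879, 1]]


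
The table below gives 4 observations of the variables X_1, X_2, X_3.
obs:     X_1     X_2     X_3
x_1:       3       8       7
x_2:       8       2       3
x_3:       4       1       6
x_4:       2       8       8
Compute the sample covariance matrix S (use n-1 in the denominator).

Step 1 — column means:
  mean(X_1) = (3 + 8 + 4 + 2) / 4 = 17/4 = 4.25
  mean(X_2) = (8 + 2 + 1 + 8) / 4 = 19/4 = 4.75
  mean(X_3) = (7 + 3 + 6 + 8) / 4 = 24/4 = 6

Step 2 — sample covariance S[i,j] = (1/(n-1)) · Σ_k (x_{k,i} - mean_i) · (x_{k,j} - mean_j), with n-1 = 3.
  S[X_1,X_1] = ((-1.25)·(-1.25) + (3.75)·(3.75) + (-0.25)·(-0.25) + (-2.25)·(-2.25)) / 3 = 20.75/3 = 6.9167
  S[X_1,X_2] = ((-1.25)·(3.25) + (3.75)·(-2.75) + (-0.25)·(-3.75) + (-2.25)·(3.25)) / 3 = -20.75/3 = -6.9167
  S[X_1,X_3] = ((-1.25)·(1) + (3.75)·(-3) + (-0.25)·(0) + (-2.25)·(2)) / 3 = -17/3 = -5.6667
  S[X_2,X_2] = ((3.25)·(3.25) + (-2.75)·(-2.75) + (-3.75)·(-3.75) + (3.25)·(3.25)) / 3 = 42.75/3 = 14.25
  S[X_2,X_3] = ((3.25)·(1) + (-2.75)·(-3) + (-3.75)·(0) + (3.25)·(2)) / 3 = 18/3 = 6
  S[X_3,X_3] = ((1)·(1) + (-3)·(-3) + (0)·(0) + (2)·(2)) / 3 = 14/3 = 4.6667

S is symmetric (S[j,i] = S[i,j]). Assembling:

S = [[6.9167, -6.9167, -5.6667],
 [-6.9167, 14.25, 6],
 [-5.6667, 6, 4.6667]]


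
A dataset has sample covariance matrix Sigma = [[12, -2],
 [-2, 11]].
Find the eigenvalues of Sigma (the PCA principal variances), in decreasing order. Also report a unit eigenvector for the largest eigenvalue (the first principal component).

Step 1 — characteristic polynomial of 2×2 Sigma:
  det(Sigma - λI) = λ² - trace · λ + det = 0.
  trace = 12 + 11 = 23, det = 12·11 - (-2)² = 128.
Step 2 — discriminant:
  Δ = trace² - 4·det = 529 - 512 = 17.
Step 3 — eigenvalues:
  λ = (trace ± √Δ)/2 = (23 ± 4.1231)/2,
  λ_1 = 13.5616,  λ_2 = 9.4384.

Step 4 — unit eigenvector for λ_1: solve (Sigma - λ_1 I)v = 0. First row:
  (12 - 13.5616)·v_x + (-2)·v_y = 0, i.e. (-1.5616)·v_x + (-2)·v_y = 0,
  so v ∝ (b, λ_1 - a) = (-2, 1.5616); multiply by -1 so the first entry is positive: u = (2, -1.5616).
  ||u|| = √((2)² + (-1.5616)²) = √(6.4384) ≈ 2.5374,
  v_1 = u/||u|| ≈ (0.7882, -0.6154) (||v_1|| = 1).

λ_1 = 13.5616,  λ_2 = 9.4384;  v_1 ≈ (0.7882, -0.6154)


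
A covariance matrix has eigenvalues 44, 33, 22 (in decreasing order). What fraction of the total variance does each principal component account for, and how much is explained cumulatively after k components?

Step 1 — total variance = trace(Sigma) = Σ λ_i = 44 + 33 + 22 = 99.

Step 2 — fraction explained by component i = λ_i / Σ λ:
  PC1: 44/99 = 0.4444
  PC2: 33/99 = 0.3333
  PC3: 22/99 = 0.2222

Step 3 — cumulative fraction after k components = (λ_1 + ... + λ_k) / Σ λ:
  k = 1: 44/99 = 0.4444
  k = 2: (44 + 33)/99 = 77/99 = 0.7778
  k = 3: (44 + 33 + 22)/99 = 99/99 = 1

Summary (fraction, with percent):

explained: PC1 0.4444 (44.44%), PC2 0.3333 (33.33%), PC3 0.2222 (22.22%);  cumulative: 0.4444, 0.7778, 1


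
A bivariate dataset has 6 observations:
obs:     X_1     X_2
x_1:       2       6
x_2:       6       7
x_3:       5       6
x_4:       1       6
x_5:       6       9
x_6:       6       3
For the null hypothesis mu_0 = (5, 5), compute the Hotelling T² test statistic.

Step 1 — sample mean vector:
  mean(X_1) = (2 + 6 + 5 + 1 + 6 + 6) / 6 = 26/6 = 4.3333
  mean(X_2) = (6 + 7 + 6 + 6 + 9 + 3) / 6 = 37/6 = 6.1667
  x̄ = (4.3333, 6.1667),  deviation x̄ - mu_0 = (4.3333, 6.1667) - (5, 5) = (-0.6667, 1.1667).

Step 2 — sample covariance matrix, S[i,j] = (1/(n-1)) · Σ_k (x_{k,i} - mean_i) · (x_{k,j} - mean_j), divisor n-1 = 5:
  S[X_1,X_1] = ((-2.3333)·(-2.3333) + (1.6667)·(1.6667) + (0.6667)·(0.6667) + (-3.3333)·(-3.3333) + (1.6667)·(1.6667) + (1.6667)·(1.6667)) / 5 = 25.3333/5 = 5.0667
  S[X_1,X_2] = ((-2.3333)·(-0.1667) + (1.6667)·(0.8333) + (0.6667)·(-0.1667) + (-3.3333)·(-0.1667) + (1.6667)·(2.8333) + (1.6667)·(-3.1667)) / 5 = 1.6667/5 = 0.3333
  S[X_2,X_2] = ((-0.1667)·(-0.1667) + (0.8333)·(0.8333) + (-0.1667)·(-0.1667) + (-0.1667)·(-0.1667) + (2.8333)·(2.8333) + (-3.1667)·(-3.1667)) / 5 = 18.8333/5 = 3.7667
  S = [[5.0667, 0.3333],
 [0.3333, 3.7667]].

Step 3 — invert S. det(S) = 5.0667·3.7667 - (0.3333)² = 18.9733.
  S^{-1} = (1/det) · [[d, -b], [-b, a]] = [[0.1985, -0.0176],
 [-0.0176, 0.267]].

Step 4 — quadratic form (x̄ - mu_0)^T · S^{-1} · (x̄ - mu_0):
  S^{-1} · (x̄ - mu_0) = (-0.1528, 0.3233),
  (x̄ - mu_0)^T · [...] = (-0.6667)·(-0.1528) + (1.1667)·(0.3233) = 0.479.

Step 5 — scale by n: T² = 6 · 0.479 = 2.8742.

T² ≈ 2.8742


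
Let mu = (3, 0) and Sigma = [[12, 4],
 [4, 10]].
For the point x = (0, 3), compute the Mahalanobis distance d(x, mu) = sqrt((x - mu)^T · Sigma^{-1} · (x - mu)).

Step 1 — centre the observation: (x - mu) = (-3, 3).

Step 2 — invert Sigma. det(Sigma) = 12·10 - (4)² = 104.
  Sigma^{-1} = (1/det) · [[d, -b], [-b, a]] = [[0.0962, -0.0385],
 [-0.0385, 0.1154]].

Step 3 — form the quadratic (x - mu)^T · Sigma^{-1} · (x - mu):
  Sigma^{-1} · (x - mu) = (-0.4038, 0.4615).
  (x - mu)^T · [Sigma^{-1} · (x - mu)] = (-3)·(-0.4038) + (3)·(0.4615) = 2.5962.

Step 4 — take square root: d = √(2.5962) ≈ 1.6113.

d(x, mu) = √(2.5962) ≈ 1.6113


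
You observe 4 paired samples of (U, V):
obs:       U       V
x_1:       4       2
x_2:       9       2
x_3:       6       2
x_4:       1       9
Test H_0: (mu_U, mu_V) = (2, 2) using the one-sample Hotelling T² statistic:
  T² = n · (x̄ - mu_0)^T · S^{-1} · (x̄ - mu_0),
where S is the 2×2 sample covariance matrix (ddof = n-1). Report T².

Step 1 — sample mean vector:
  mean(U) = (4 + 9 + 6 + 1) / 4 = 20/4 = 5
  mean(V) = (2 + 2 + 2 + 9) / 4 = 15/4 = 3.75
  x̄ = (5, 3.75),  deviation x̄ - mu_0 = (5, 3.75) - (2, 2) = (3, 1.75).

Step 2 — sample covariance matrix, S[i,j] = (1/(n-1)) · Σ_k (x_{k,i} - mean_i) · (x_{k,j} - mean_j), divisor n-1 = 3:
  S[U,U] = ((-1)·(-1) + (4)·(4) + (1)·(1) + (-4)·(-4)) / 3 = 34/3 = 11.3333
  S[U,V] = ((-1)·(-1.75) + (4)·(-1.75) + (1)·(-1.75) + (-4)·(5.25)) / 3 = -28/3 = -9.3333
  S[V,V] = ((-1.75)·(-1.75) + (-1.75)·(-1.75) + (-1.75)·(-1.75) + (5.25)·(5.25)) / 3 = 36.75/3 = 12.25
  S = [[11.3333, -9.3333],
 [-9.3333, 12.25]].

Step 3 — invert S. det(S) = 11.3333·12.25 - (-9.3333)² = 51.7222.
  S^{-1} = (1/det) · [[d, -b], [-b, a]] = [[0.2368, 0.1805],
 [0.1805, 0.2191]].

Step 4 — quadratic form (x̄ - mu_0)^T · S^{-1} · (x̄ - mu_0):
  S^{-1} · (x̄ - mu_0) = (1.0263, 0.9248),
  (x̄ - mu_0)^T · [...] = (3)·(1.0263) + (1.75)·(0.9248) = 4.6974.

Step 5 — scale by n: T² = 4 · 4.6974 = 18.7895.

T² ≈ 18.7895


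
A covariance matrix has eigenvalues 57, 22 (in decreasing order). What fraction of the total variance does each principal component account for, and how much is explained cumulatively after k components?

Step 1 — total variance = trace(Sigma) = Σ λ_i = 57 + 22 = 79.

Step 2 — fraction explained by component i = λ_i / Σ λ:
  PC1: 57/79 = 0.7215
  PC2: 22/79 = 0.2785

Step 3 — cumulative fraction after k components = (λ_1 + ... + λ_k) / Σ λ:
  k = 1: 57/79 = 0.7215
  k = 2: (57 + 22)/79 = 79/79 = 1

Summary (fraction, with percent):

explained: PC1 0.7215 (72.15%), PC2 0.2785 (27.85%);  cumulative: 0.7215, 1


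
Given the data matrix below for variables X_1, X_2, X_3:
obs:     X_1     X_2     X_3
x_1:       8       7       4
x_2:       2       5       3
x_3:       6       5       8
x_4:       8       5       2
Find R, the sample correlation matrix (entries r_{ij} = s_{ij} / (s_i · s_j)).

Step 1 — column means:
  mean(X_1) = (8 + 2 + 6 + 8) / 4 = 24/4 = 6
  mean(X_2) = (7 + 5 + 5 + 5) / 4 = 22/4 = 5.5
  mean(X_3) = (4 + 3 + 8 + 2) / 4 = 17/4 = 4.25

Step 2 — sample variances and covariances s[i,j] = (1/(n-1)) · Σ_k (x_{k,i} - mean_i) · (x_{k,j} - mean_j), with n-1 = 3:
  s[X_1,X_1] = ((2)·(2) + (-4)·(-4) + (0)·(0) + (2)·(2)) / 3 = 24/3 = 8
  s[X_1,X_2] = ((2)·(1.5) + (-4)·(-0.5) + (0)·(-0.5) + (2)·(-0.5)) / 3 = 4/3 = 1.3333
  s[X_1,X_3] = ((2)·(-0.25) + (-4)·(-1.25) + (0)·(3.75) + (2)·(-2.25)) / 3 = 0/3 = 0
  s[X_2,X_2] = ((1.5)·(1.5) + (-0.5)·(-0.5) + (-0.5)·(-0.5) + (-0.5)·(-0.5)) / 3 = 3/3 = 1
  s[X_2,X_3] = ((1.5)·(-0.25) + (-0.5)·(-1.25) + (-0.5)·(3.75) + (-0.5)·(-2.25)) / 3 = -0.5/3 = -0.1667
  s[X_3,X_3] = ((-0.25)·(-0.25) + (-1.25)·(-1.25) + (3.75)·(3.75) + (-2.25)·(-2.25)) / 3 = 20.75/3 = 6.9167
  Sample standard deviations s_i = √(s[i,i]):
  s(X_1) = √(8) = 2.8284
  s(X_2) = √(1) = 1
  s(X_3) = √(6.9167) = 2.63

Step 3 — r_{ij} = s_{ij} / (s_i · s_j):
  r[X_1,X_1] = 1 (diagonal).
  r[X_1,X_2] = 1.3333 / (2.8284 · 1) = 1.3333 / 2.8284 = 0.4714
  r[X_1,X_3] = 0 / (2.8284 · 2.63) = 0 / 7.4386 = 0
  r[X_2,X_2] = 1 (diagonal).
  r[X_2,X_3] = -0.1667 / (1 · 2.63) = -0.1667 / 2.63 = -0.0634
  r[X_3,X_3] = 1 (diagonal).

R is symmetric with unit diagonal. Assembling:

R = [[1, 0.4714, 0],
 [0.4714, 1, -0.0634],
 [0, -0.0634, 1]]


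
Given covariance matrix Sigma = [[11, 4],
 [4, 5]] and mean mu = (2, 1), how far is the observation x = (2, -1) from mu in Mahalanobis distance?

Step 1 — centre the observation: (x - mu) = (0, -2).

Step 2 — invert Sigma. det(Sigma) = 11·5 - (4)² = 39.
  Sigma^{-1} = (1/det) · [[d, -b], [-b, a]] = [[0.1282, -0.1026],
 [-0.1026, 0.2821]].

Step 3 — form the quadratic (x - mu)^T · Sigma^{-1} · (x - mu):
  Sigma^{-1} · (x - mu) = (0.2051, -0.5641).
  (x - mu)^T · [Sigma^{-1} · (x - mu)] = (0)·(0.2051) + (-2)·(-0.5641) = 1.1282.

Step 4 — take square root: d = √(1.1282) ≈ 1.0622.

d(x, mu) = √(1.1282) ≈ 1.0622


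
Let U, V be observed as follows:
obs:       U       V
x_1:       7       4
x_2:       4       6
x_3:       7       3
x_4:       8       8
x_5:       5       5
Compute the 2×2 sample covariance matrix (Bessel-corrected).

Step 1 — column means:
  mean(U) = (7 + 4 + 7 + 8 + 5) / 5 = 31/5 = 6.2
  mean(V) = (4 + 6 + 3 + 8 + 5) / 5 = 26/5 = 5.2

Step 2 — sample covariance S[i,j] = (1/(n-1)) · Σ_k (x_{k,i} - mean_i) · (x_{k,j} - mean_j), with n-1 = 4.
  S[U,U] = ((0.8)·(0.8) + (-2.2)·(-2.2) + (0.8)·(0.8) + (1.8)·(1.8) + (-1.2)·(-1.2)) / 4 = 10.8/4 = 2.7
  S[U,V] = ((0.8)·(-1.2) + (-2.2)·(0.8) + (0.8)·(-2.2) + (1.8)·(2.8) + (-1.2)·(-0.2)) / 4 = 0.8/4 = 0.2
  S[V,V] = ((-1.2)·(-1.2) + (0.8)·(0.8) + (-2.2)·(-2.2) + (2.8)·(2.8) + (-0.2)·(-0.2)) / 4 = 14.8/4 = 3.7

S is symmetric (S[j,i] = S[i,j]). Assembling:

S = [[2.7, 0.2],
 [0.2, 3.7]]


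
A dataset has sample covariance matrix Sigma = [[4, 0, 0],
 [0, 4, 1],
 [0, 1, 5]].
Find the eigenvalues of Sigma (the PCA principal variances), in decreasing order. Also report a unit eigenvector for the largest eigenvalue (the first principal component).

Step 1 — characteristic polynomial p(λ) = det(λI - Sigma) = λ³ - tr·λ² + c_1·λ - det, where tr = trace, c_1 = sum of the principal 2×2 minors, det = det(Sigma):
  tr = 4 + 4 + 5 = 13,
  c_1 = (4·4 - (0)²) + (4·5 - (0)²) + (4·5 - (1)²) = 16 + 20 + 19 = 55,
  det = 4·(4·5 - (1)²) - (0)·((0)·5 - (1)·(0)) + (0)·((0)·(1) - 4·(0)) = 4·(19) - (0)·(0) + (0)·(0) = 76.
  So p(λ) = λ³ - 13λ² + 55λ - 76.
Step 2 — look for an integer root (rational root theorem: any rational root is an integer divisor of 76). Testing λ = 4:
  p(4) = 64 - 208 + 220 - 76 = 0  ✓
  Dividing out (λ - 4): p(λ) = (λ - 4)(λ² - 9λ + 19).
Step 3 — remaining eigenvalues from the quadratic λ² - 9λ + 19 = 0:
  Δ = 9² - 4·19 = 81 - 76 = 5,  λ = (9 ± √5)/2 = (9 ± 2.2361)/2 ≈ 5.618 or 3.382.
  Sorted: λ_1 = 5.618,  λ_2 = 4,  λ_3 = 3.382  (check: sum = 13 = tr ✓).

Step 4 — unit eigenvector for λ_1 ≈ 5.618: v spans the null space of (Sigma - λ_1 I), whose rows are
  r_1 = (-1.618, 0, 0),  r_2 = (0, -1.618, 1),  r_3 = (0, 1, -0.618).
  v is orthogonal to every row, so take v ∝ r_1 × r_2 = ((0)·(1) - (0)·(-1.618), (0)·(0) - (-1.618)·(1), (-1.618)·(-1.618) - (0)·(0)) ≈ (0, 1.618, 2.618).
  Let u = (0, 1.618, 2.618).
  ||u|| = √((0)² + (1.618)² + (2.618)²) = √(9.4721) ≈ 3.0777,  v_1 = u/||u|| ≈ (0, 0.5257, 0.8507) (||v_1|| = 1).

λ_1 = 5.618,  λ_2 = 4,  λ_3 = 3.382;  v_1 ≈ (0, 0.5257, 0.8507)


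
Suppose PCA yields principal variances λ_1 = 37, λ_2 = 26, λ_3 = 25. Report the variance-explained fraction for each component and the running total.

Step 1 — total variance = trace(Sigma) = Σ λ_i = 37 + 26 + 25 = 88.

Step 2 — fraction explained by component i = λ_i / Σ λ:
  PC1: 37/88 = 0.4205
  PC2: 26/88 = 0.2955
  PC3: 25/88 = 0.2841

Step 3 — cumulative fraction after k components = (λ_1 + ... + λ_k) / Σ λ:
  k = 1: 37/88 = 0.4205
  k = 2: (37 + 26)/88 = 63/88 = 0.7159
  k = 3: (37 + 26 + 25)/88 = 88/88 = 1

Summary (fraction, with percent):

explained: PC1 0.4205 (42.05%), PC2 0.2955 (29.55%), PC3 0.2841 (28.41%);  cumulative: 0.4205, 0.7159, 1


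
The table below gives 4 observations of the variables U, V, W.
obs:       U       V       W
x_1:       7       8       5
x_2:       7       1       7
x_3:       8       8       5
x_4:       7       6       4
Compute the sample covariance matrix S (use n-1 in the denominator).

Step 1 — column means:
  mean(U) = (7 + 7 + 8 + 7) / 4 = 29/4 = 7.25
  mean(V) = (8 + 1 + 8 + 6) / 4 = 23/4 = 5.75
  mean(W) = (5 + 7 + 5 + 4) / 4 = 21/4 = 5.25

Step 2 — sample covariance S[i,j] = (1/(n-1)) · Σ_k (x_{k,i} - mean_i) · (x_{k,j} - mean_j), with n-1 = 3.
  S[U,U] = ((-0.25)·(-0.25) + (-0.25)·(-0.25) + (0.75)·(0.75) + (-0.25)·(-0.25)) / 3 = 0.75/3 = 0.25
  S[U,V] = ((-0.25)·(2.25) + (-0.25)·(-4.75) + (0.75)·(2.25) + (-0.25)·(0.25)) / 3 = 2.25/3 = 0.75
  S[U,W] = ((-0.25)·(-0.25) + (-0.25)·(1.75) + (0.75)·(-0.25) + (-0.25)·(-1.25)) / 3 = -0.25/3 = -0.0833
  S[V,V] = ((2.25)·(2.25) + (-4.75)·(-4.75) + (2.25)·(2.25) + (0.25)·(0.25)) / 3 = 32.75/3 = 10.9167
  S[V,W] = ((2.25)·(-0.25) + (-4.75)·(1.75) + (2.25)·(-0.25) + (0.25)·(-1.25)) / 3 = -9.75/3 = -3.25
  S[W,W] = ((-0.25)·(-0.25) + (1.75)·(1.75) + (-0.25)·(-0.25) + (-1.25)·(-1.25)) / 3 = 4.75/3 = 1.5833

S is symmetric (S[j,i] = S[i,j]). Assembling:

S = [[0.25, 0.75, -0.0833],
 [0.75, 10.9167, -3.25],
 [-0.0833, -3.25, 1.5833]]


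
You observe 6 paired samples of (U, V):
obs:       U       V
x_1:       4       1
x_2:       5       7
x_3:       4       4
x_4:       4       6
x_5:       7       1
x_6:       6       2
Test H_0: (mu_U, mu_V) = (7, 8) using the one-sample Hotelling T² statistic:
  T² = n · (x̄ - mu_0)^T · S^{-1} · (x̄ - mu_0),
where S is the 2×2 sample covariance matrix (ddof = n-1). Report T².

Step 1 — sample mean vector:
  mean(U) = (4 + 5 + 4 + 4 + 7 + 6) / 6 = 30/6 = 5
  mean(V) = (1 + 7 + 4 + 6 + 1 + 2) / 6 = 21/6 = 3.5
  x̄ = (5, 3.5),  deviation x̄ - mu_0 = (5, 3.5) - (7, 8) = (-2, -4.5).

Step 2 — sample covariance matrix, S[i,j] = (1/(n-1)) · Σ_k (x_{k,i} - mean_i) · (x_{k,j} - mean_j), divisor n-1 = 5:
  S[U,U] = ((-1)·(-1) + (0)·(0) + (-1)·(-1) + (-1)·(-1) + (2)·(2) + (1)·(1)) / 5 = 8/5 = 1.6
  S[U,V] = ((-1)·(-2.5) + (0)·(3.5) + (-1)·(0.5) + (-1)·(2.5) + (2)·(-2.5) + (1)·(-1.5)) / 5 = -7/5 = -1.4
  S[V,V] = ((-2.5)·(-2.5) + (3.5)·(3.5) + (0.5)·(0.5) + (2.5)·(2.5) + (-2.5)·(-2.5) + (-1.5)·(-1.5)) / 5 = 33.5/5 = 6.7
  S = [[1.6, -1.4],
 [-1.4, 6.7]].

Step 3 — invert S. det(S) = 1.6·6.7 - (-1.4)² = 8.76.
  S^{-1} = (1/det) · [[d, -b], [-b, a]] = [[0.7648, 0.1598],
 [0.1598, 0.1826]].

Step 4 — quadratic form (x̄ - mu_0)^T · S^{-1} · (x̄ - mu_0):
  S^{-1} · (x̄ - mu_0) = (-2.2489, -1.1416),
  (x̄ - mu_0)^T · [...] = (-2)·(-2.2489) + (-4.5)·(-1.1416) = 9.6347.

Step 5 — scale by n: T² = 6 · 9.6347 = 57.8082.

T² ≈ 57.8082


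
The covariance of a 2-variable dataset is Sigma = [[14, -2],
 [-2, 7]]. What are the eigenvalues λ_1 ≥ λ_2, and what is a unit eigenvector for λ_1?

Step 1 — characteristic polynomial of 2×2 Sigma:
  det(Sigma - λI) = λ² - trace · λ + det = 0.
  trace = 14 + 7 = 21, det = 14·7 - (-2)² = 94.
Step 2 — discriminant:
  Δ = trace² - 4·det = 441 - 376 = 65.
Step 3 — eigenvalues:
  λ = (trace ± √Δ)/2 = (21 ± 8.0623)/2,
  λ_1 = 14.5311,  λ_2 = 6.4689.

Step 4 — unit eigenvector for λ_1: solve (Sigma - λ_1 I)v = 0. First row:
  (14 - 14.5311)·v_x + (-2)·v_y = 0, i.e. (-0.5311)·v_x + (-2)·v_y = 0,
  so v ∝ (b, λ_1 - a) = (-2, 0.5311); multiply by -1 so the first entry is positive: u = (2, -0.5311).
  ||u|| = √((2)² + (-0.5311)²) = √(4.2821) ≈ 2.0693,
  v_1 = u/||u|| ≈ (0.9665, -0.2567) (||v_1|| = 1).

λ_1 = 14.5311,  λ_2 = 6.4689;  v_1 ≈ (0.9665, -0.2567)


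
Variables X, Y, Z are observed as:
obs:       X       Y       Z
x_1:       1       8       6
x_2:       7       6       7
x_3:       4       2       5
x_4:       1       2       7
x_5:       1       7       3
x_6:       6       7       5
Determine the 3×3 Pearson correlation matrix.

Step 1 — column means:
  mean(X) = (1 + 7 + 4 + 1 + 1 + 6) / 6 = 20/6 = 3.3333
  mean(Y) = (8 + 6 + 2 + 2 + 7 + 7) / 6 = 32/6 = 5.3333
  mean(Z) = (6 + 7 + 5 + 7 + 3 + 5) / 6 = 33/6 = 5.5

Step 2 — sample variances and covariances s[i,j] = (1/(n-1)) · Σ_k (x_{k,i} - mean_i) · (x_{k,j} - mean_j), with n-1 = 5:
  s[X,X] = ((-2.3333)·(-2.3333) + (3.6667)·(3.6667) + (0.6667)·(0.6667) + (-2.3333)·(-2.3333) + (-2.3333)·(-2.3333) + (2.6667)·(2.6667)) / 5 = 37.3333/5 = 7.4667
  s[X,Y] = ((-2.3333)·(2.6667) + (3.6667)·(0.6667) + (0.6667)·(-3.3333) + (-2.3333)·(-3.3333) + (-2.3333)·(1.6667) + (2.6667)·(1.6667)) / 5 = 2.3333/5 = 0.4667
  s[X,Z] = ((-2.3333)·(0.5) + (3.6667)·(1.5) + (0.6667)·(-0.5) + (-2.3333)·(1.5) + (-2.3333)·(-2.5) + (2.6667)·(-0.5)) / 5 = 5/5 = 1
  s[Y,Y] = ((2.6667)·(2.6667) + (0.6667)·(0.6667) + (-3.3333)·(-3.3333) + (-3.3333)·(-3.3333) + (1.6667)·(1.6667) + (1.6667)·(1.6667)) / 5 = 35.3333/5 = 7.0667
  s[Y,Z] = ((2.6667)·(0.5) + (0.6667)·(1.5) + (-3.3333)·(-0.5) + (-3.3333)·(1.5) + (1.6667)·(-2.5) + (1.6667)·(-0.5)) / 5 = -6/5 = -1.2
  s[Z,Z] = ((0.5)·(0.5) + (1.5)·(1.5) + (-0.5)·(-0.5) + (1.5)·(1.5) + (-2.5)·(-2.5) + (-0.5)·(-0.5)) / 5 = 11.5/5 = 2.3
  Sample standard deviations s_i = √(s[i,i]):
  s(X) = √(7.4667) = 2.7325
  s(Y) = √(7.0667) = 2.6583
  s(Z) = √(2.3) = 1.5166

Step 3 — r_{ij} = s_{ij} / (s_i · s_j):
  r[X,X] = 1 (diagonal).
  r[X,Y] = 0.4667 / (2.7325 · 2.6583) = 0.4667 / 7.2639 = 0.0642
  r[X,Z] = 1 / (2.7325 · 1.5166) = 1 / 4.1441 = 0.2413
  r[Y,Y] = 1 (diagonal).
  r[Y,Z] = -1.2 / (2.6583 · 1.5166) = -1.2 / 4.0315 = -0.2977
  r[Z,Z] = 1 (diagonal).

R is symmetric with unit diagonal. Assembling:

R = [[1, 0.0642, 0.2413],
 [0.0642, 1, -0.2977],
 [0.2413, -0.2977, 1]]


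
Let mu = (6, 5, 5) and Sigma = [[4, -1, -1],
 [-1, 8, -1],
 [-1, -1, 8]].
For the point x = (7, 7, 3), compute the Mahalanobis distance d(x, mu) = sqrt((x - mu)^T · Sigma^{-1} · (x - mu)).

Step 1 — centre the observation: (x - mu) = (1, 2, -2).

Step 2 — invert Sigma (cofactor / det for 3×3, or solve directly):
  Sigma^{-1} = [[0.2692, 0.0385, 0.0385],
 [0.0385, 0.1325, 0.0214],
 [0.0385, 0.0214, 0.1325]].

Step 3 — form the quadratic (x - mu)^T · Sigma^{-1} · (x - mu):
  Sigma^{-1} · (x - mu) = (0.2692, 0.2607, -0.1838).
  (x - mu)^T · [Sigma^{-1} · (x - mu)] = (1)·(0.2692) + (2)·(0.2607) + (-2)·(-0.1838) = 1.1581.

Step 4 — take square root: d = √(1.1581) ≈ 1.0762.

d(x, mu) = √(1.1581) ≈ 1.0762


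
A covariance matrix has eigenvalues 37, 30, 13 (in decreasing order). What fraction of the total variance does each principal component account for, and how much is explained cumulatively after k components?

Step 1 — total variance = trace(Sigma) = Σ λ_i = 37 + 30 + 13 = 80.

Step 2 — fraction explained by component i = λ_i / Σ λ:
  PC1: 37/80 = 0.4625
  PC2: 30/80 = 0.375
  PC3: 13/80 = 0.1625

Step 3 — cumulative fraction after k components = (λ_1 + ... + λ_k) / Σ λ:
  k = 1: 37/80 = 0.4625
  k = 2: (37 + 30)/80 = 67/80 = 0.8375
  k = 3: (37 + 30 + 13)/80 = 80/80 = 1

Summary (fraction, with percent):

explained: PC1 0.4625 (46.25%), PC2 0.375 (37.5%), PC3 0.1625 (16.25%);  cumulative: 0.4625, 0.8375, 1


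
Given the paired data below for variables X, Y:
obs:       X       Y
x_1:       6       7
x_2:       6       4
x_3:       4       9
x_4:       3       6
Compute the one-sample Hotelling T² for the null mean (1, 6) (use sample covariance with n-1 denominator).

Step 1 — sample mean vector:
  mean(X) = (6 + 6 + 4 + 3) / 4 = 19/4 = 4.75
  mean(Y) = (7 + 4 + 9 + 6) / 4 = 26/4 = 6.5
  x̄ = (4.75, 6.5),  deviation x̄ - mu_0 = (4.75, 6.5) - (1, 6) = (3.75, 0.5).

Step 2 — sample covariance matrix, S[i,j] = (1/(n-1)) · Σ_k (x_{k,i} - mean_i) · (x_{k,j} - mean_j), divisor n-1 = 3:
  S[X,X] = ((1.25)·(1.25) + (1.25)·(1.25) + (-0.75)·(-0.75) + (-1.75)·(-1.75)) / 3 = 6.75/3 = 2.25
  S[X,Y] = ((1.25)·(0.5) + (1.25)·(-2.5) + (-0.75)·(2.5) + (-1.75)·(-0.5)) / 3 = -3.5/3 = -1.1667
  S[Y,Y] = ((0.5)·(0.5) + (-2.5)·(-2.5) + (2.5)·(2.5) + (-0.5)·(-0.5)) / 3 = 13/3 = 4.3333
  S = [[2.25, -1.1667],
 [-1.1667, 4.3333]].

Step 3 — invert S. det(S) = 2.25·4.3333 - (-1.1667)² = 8.3889.
  S^{-1} = (1/det) · [[d, -b], [-b, a]] = [[0.5166, 0.1391],
 [0.1391, 0.2682]].

Step 4 — quadratic form (x̄ - mu_0)^T · S^{-1} · (x̄ - mu_0):
  S^{-1} · (x̄ - mu_0) = (2.0066, 0.6556),
  (x̄ - mu_0)^T · [...] = (3.75)·(2.0066) + (0.5)·(0.6556) = 7.8526.

Step 5 — scale by n: T² = 4 · 7.8526 = 31.4106.

T² ≈ 31.4106


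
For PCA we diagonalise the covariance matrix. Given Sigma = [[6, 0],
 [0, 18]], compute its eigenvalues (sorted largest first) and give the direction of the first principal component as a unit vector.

Step 1 — characteristic polynomial of 2×2 Sigma:
  det(Sigma - λI) = λ² - trace · λ + det = 0.
  trace = 6 + 18 = 24, det = 6·18 - (0)² = 108.
Step 2 — discriminant:
  Δ = trace² - 4·det = 576 - 432 = 144.
Step 3 — eigenvalues:
  λ = (trace ± √Δ)/2 = (24 ± 12)/2,
  λ_1 = 18,  λ_2 = 6.

Step 4 — unit eigenvector for λ_1: Sigma is diagonal, so its eigenvectors are the coordinate axes. λ_1 = 18 is the diagonal entry on the second coordinate axis, hence
  v_1 = (0, 1) (||v_1|| = 1).

λ_1 = 18,  λ_2 = 6;  v_1 ≈ (0, 1)


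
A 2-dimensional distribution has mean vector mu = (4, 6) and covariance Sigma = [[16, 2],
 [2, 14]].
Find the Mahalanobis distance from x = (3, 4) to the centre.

Step 1 — centre the observation: (x - mu) = (-1, -2).

Step 2 — invert Sigma. det(Sigma) = 16·14 - (2)² = 220.
  Sigma^{-1} = (1/det) · [[d, -b], [-b, a]] = [[0.0636, -0.0091],
 [-0.0091, 0.0727]].

Step 3 — form the quadratic (x - mu)^T · Sigma^{-1} · (x - mu):
  Sigma^{-1} · (x - mu) = (-0.0455, -0.1364).
  (x - mu)^T · [Sigma^{-1} · (x - mu)] = (-1)·(-0.0455) + (-2)·(-0.1364) = 0.3182.

Step 4 — take square root: d = √(0.3182) ≈ 0.5641.

d(x, mu) = √(0.3182) ≈ 0.5641


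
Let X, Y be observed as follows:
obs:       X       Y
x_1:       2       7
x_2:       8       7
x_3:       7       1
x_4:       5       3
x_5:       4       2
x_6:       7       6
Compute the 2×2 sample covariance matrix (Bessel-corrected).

Step 1 — column means:
  mean(X) = (2 + 8 + 7 + 5 + 4 + 7) / 6 = 33/6 = 5.5
  mean(Y) = (7 + 7 + 1 + 3 + 2 + 6) / 6 = 26/6 = 4.3333

Step 2 — sample covariance S[i,j] = (1/(n-1)) · Σ_k (x_{k,i} - mean_i) · (x_{k,j} - mean_j), with n-1 = 5.
  S[X,X] = ((-3.5)·(-3.5) + (2.5)·(2.5) + (1.5)·(1.5) + (-0.5)·(-0.5) + (-1.5)·(-1.5) + (1.5)·(1.5)) / 5 = 25.5/5 = 5.1
  S[X,Y] = ((-3.5)·(2.6667) + (2.5)·(2.6667) + (1.5)·(-3.3333) + (-0.5)·(-1.3333) + (-1.5)·(-2.3333) + (1.5)·(1.6667)) / 5 = -1/5 = -0.2
  S[Y,Y] = ((2.6667)·(2.6667) + (2.6667)·(2.6667) + (-3.3333)·(-3.3333) + (-1.3333)·(-1.3333) + (-2.3333)·(-2.3333) + (1.6667)·(1.6667)) / 5 = 35.3333/5 = 7.0667

S is symmetric (S[j,i] = S[i,j]). Assembling:

S = [[5.1, -0.2],
 [-0.2, 7.0667]]


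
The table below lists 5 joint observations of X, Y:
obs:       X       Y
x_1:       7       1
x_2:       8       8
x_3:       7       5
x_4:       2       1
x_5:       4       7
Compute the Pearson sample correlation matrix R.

Step 1 — column means:
  mean(X) = (7 + 8 + 7 + 2 + 4) / 5 = 28/5 = 5.6
  mean(Y) = (1 + 8 + 5 + 1 + 7) / 5 = 22/5 = 4.4

Step 2 — sample variances and covariances s[i,j] = (1/(n-1)) · Σ_k (x_{k,i} - mean_i) · (x_{k,j} - mean_j), with n-1 = 4:
  s[X,X] = ((1.4)·(1.4) + (2.4)·(2.4) + (1.4)·(1.4) + (-3.6)·(-3.6) + (-1.6)·(-1.6)) / 4 = 25.2/4 = 6.3
  s[X,Y] = ((1.4)·(-3.4) + (2.4)·(3.6) + (1.4)·(0.6) + (-3.6)·(-3.4) + (-1.6)·(2.6)) / 4 = 12.8/4 = 3.2
  s[Y,Y] = ((-3.4)·(-3.4) + (3.6)·(3.6) + (0.6)·(0.6) + (-3.4)·(-3.4) + (2.6)·(2.6)) / 4 = 43.2/4 = 10.8
  Sample standard deviations s_i = √(s[i,i]):
  s(X) = √(6.3) = 2.51
  s(Y) = √(10.8) = 3.2863

Step 3 — r_{ij} = s_{ij} / (s_i · s_j):
  r[X,X] = 1 (diagonal).
  r[X,Y] = 3.2 / (2.51 · 3.2863) = 3.2 / 8.2486 = 0.3879
  r[Y,Y] = 1 (diagonal).

R is symmetric with unit diagonal. Assembling:

R = [[1, 0.3879],
 [0.3879, 1]]


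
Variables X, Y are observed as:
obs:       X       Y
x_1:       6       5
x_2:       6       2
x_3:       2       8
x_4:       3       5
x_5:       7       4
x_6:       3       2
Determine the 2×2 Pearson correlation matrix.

Step 1 — column means:
  mean(X) = (6 + 6 + 2 + 3 + 7 + 3) / 6 = 27/6 = 4.5
  mean(Y) = (5 + 2 + 8 + 5 + 4 + 2) / 6 = 26/6 = 4.3333

Step 2 — sample variances and covariances s[i,j] = (1/(n-1)) · Σ_k (x_{k,i} - mean_i) · (x_{k,j} - mean_j), with n-1 = 5:
  s[X,X] = ((1.5)·(1.5) + (1.5)·(1.5) + (-2.5)·(-2.5) + (-1.5)·(-1.5) + (2.5)·(2.5) + (-1.5)·(-1.5)) / 5 = 21.5/5 = 4.3
  s[X,Y] = ((1.5)·(0.6667) + (1.5)·(-2.3333) + (-2.5)·(3.6667) + (-1.5)·(0.6667) + (2.5)·(-0.3333) + (-1.5)·(-2.3333)) / 5 = -10/5 = -2
  s[Y,Y] = ((0.6667)·(0.6667) + (-2.3333)·(-2.3333) + (3.6667)·(3.6667) + (0.6667)·(0.6667) + (-0.3333)·(-0.3333) + (-2.3333)·(-2.3333)) / 5 = 25.3333/5 = 5.0667
  Sample standard deviations s_i = √(s[i,i]):
  s(X) = √(4.3) = 2.0736
  s(Y) = √(5.0667) = 2.2509

Step 3 — r_{ij} = s_{ij} / (s_i · s_j):
  r[X,X] = 1 (diagonal).
  r[X,Y] = -2 / (2.0736 · 2.2509) = -2 / 4.6676 = -0.4285
  r[Y,Y] = 1 (diagonal).

R is symmetric with unit diagonal. Assembling:

R = [[1, -0.4285],
 [-0.4285, 1]]


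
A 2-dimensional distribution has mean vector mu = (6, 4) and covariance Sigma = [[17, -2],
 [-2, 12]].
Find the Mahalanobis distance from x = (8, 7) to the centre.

Step 1 — centre the observation: (x - mu) = (2, 3).

Step 2 — invert Sigma. det(Sigma) = 17·12 - (-2)² = 200.
  Sigma^{-1} = (1/det) · [[d, -b], [-b, a]] = [[0.06, 0.01],
 [0.01, 0.085]].

Step 3 — form the quadratic (x - mu)^T · Sigma^{-1} · (x - mu):
  Sigma^{-1} · (x - mu) = (0.15, 0.275).
  (x - mu)^T · [Sigma^{-1} · (x - mu)] = (2)·(0.15) + (3)·(0.275) = 1.125.

Step 4 — take square root: d = √(1.125) ≈ 1.0607.

d(x, mu) = √(1.125) ≈ 1.0607


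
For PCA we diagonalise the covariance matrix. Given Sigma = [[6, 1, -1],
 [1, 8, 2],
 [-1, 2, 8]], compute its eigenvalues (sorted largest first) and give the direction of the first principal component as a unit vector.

Step 1 — characteristic polynomial p(λ) = det(λI - Sigma) = λ³ - tr·λ² + c_1·λ - det, where tr = trace, c_1 = sum of the principal 2×2 minors, det = det(Sigma):
  tr = 6 + 8 + 8 = 22,
  c_1 = (6·8 - (1)²) + (6·8 - (-1)²) + (8·8 - (2)²) = 47 + 47 + 60 = 154,
  det = 6·(8·8 - (2)²) - (1)·((1)·8 - (2)·(-1)) + (-1)·((1)·(2) - 8·(-1)) = 6·(60) - (1)·(10) + (-1)·(10) = 340.
  So p(λ) = λ³ - 22λ² + 154λ - 340.
Step 2 — look for an integer root (rational root theorem: any rational root is an integer divisor of 340). Testing λ = 10:
  p(10) = 1000 - 2200 + 1540 - 340 = 0  ✓
  Dividing out (λ - 10): p(λ) = (λ - 10)(λ² - 12λ + 34).
Step 3 — remaining eigenvalues from the quadratic λ² - 12λ + 34 = 0:
  Δ = 12² - 4·34 = 144 - 136 = 8,  λ = (12 ± √8)/2 = (12 ± 2.8284)/2 ≈ 7.4142 or 4.5858.
  Sorted: λ_1 = 10,  λ_2 = 7.4142,  λ_3 = 4.5858  (check: sum = 22 = tr ✓).

Step 4 — unit eigenvector for λ_1 = 10: v spans the null space of (Sigma - λ_1 I), whose rows are
  r_1 = (-4, 1, -1),  r_2 = (1, -2, 2),  r_3 = (-1, 2, -2).
  v is orthogonal to every row, so take v ∝ r_1 × r_2 = ((1)·(2) - (-1)·(-2), (-1)·(1) - (-4)·(2), (-4)·(-2) - (1)·(1)) = (0, 7, 7).
  Rescale (divide by 7): u = (0, 1, 1).
  ||u|| = √((0)² + (1)² + (1)²) = √(2) ≈ 1.4142,  v_1 = u/||u|| ≈ (0, 0.7071, 0.7071) (||v_1|| = 1).

λ_1 = 10,  λ_2 = 7.4142,  λ_3 = 4.5858;  v_1 ≈ (0, 0.7071, 0.7071)


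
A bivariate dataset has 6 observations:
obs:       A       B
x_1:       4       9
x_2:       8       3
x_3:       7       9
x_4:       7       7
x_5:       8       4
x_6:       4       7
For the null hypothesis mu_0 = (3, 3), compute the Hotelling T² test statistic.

Step 1 — sample mean vector:
  mean(A) = (4 + 8 + 7 + 7 + 8 + 4) / 6 = 38/6 = 6.3333
  mean(B) = (9 + 3 + 9 + 7 + 4 + 7) / 6 = 39/6 = 6.5
  x̄ = (6.3333, 6.5),  deviation x̄ - mu_0 = (6.3333, 6.5) - (3, 3) = (3.3333, 3.5).

Step 2 — sample covariance matrix, S[i,j] = (1/(n-1)) · Σ_k (x_{k,i} - mean_i) · (x_{k,j} - mean_j), divisor n-1 = 5:
  S[A,A] = ((-2.3333)·(-2.3333) + (1.6667)·(1.6667) + (0.6667)·(0.6667) + (0.6667)·(0.6667) + (1.6667)·(1.6667) + (-2.3333)·(-2.3333)) / 5 = 17.3333/5 = 3.4667
  S[A,B] = ((-2.3333)·(2.5) + (1.6667)·(-3.5) + (0.6667)·(2.5) + (0.6667)·(0.5) + (1.6667)·(-2.5) + (-2.3333)·(0.5)) / 5 = -15/5 = -3
  S[B,B] = ((2.5)·(2.5) + (-3.5)·(-3.5) + (2.5)·(2.5) + (0.5)·(0.5) + (-2.5)·(-2.5) + (0.5)·(0.5)) / 5 = 31.5/5 = 6.3
  S = [[3.4667, -3],
 [-3, 6.3]].

Step 3 — invert S. det(S) = 3.4667·6.3 - (-3)² = 12.84.
  S^{-1} = (1/det) · [[d, -b], [-b, a]] = [[0.4907, 0.2336],
 [0.2336, 0.27]].

Step 4 — quadratic form (x̄ - mu_0)^T · S^{-1} · (x̄ - mu_0):
  S^{-1} · (x̄ - mu_0) = (2.4533, 1.7238),
  (x̄ - mu_0)^T · [...] = (3.3333)·(2.4533) + (3.5)·(1.7238) = 14.2108.

Step 5 — scale by n: T² = 6 · 14.2108 = 85.2648.

T² ≈ 85.2648


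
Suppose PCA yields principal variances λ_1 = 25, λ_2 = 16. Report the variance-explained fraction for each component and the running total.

Step 1 — total variance = trace(Sigma) = Σ λ_i = 25 + 16 = 41.

Step 2 — fraction explained by component i = λ_i / Σ λ:
  PC1: 25/41 = 0.6098
  PC2: 16/41 = 0.3902

Step 3 — cumulative fraction after k components = (λ_1 + ... + λ_k) / Σ λ:
  k = 1: 25/41 = 0.6098
  k = 2: (25 + 16)/41 = 41/41 = 1

Summary (fraction, with percent):

explained: PC1 0.6098 (60.98%), PC2 0.3902 (39.02%);  cumulative: 0.6098, 1


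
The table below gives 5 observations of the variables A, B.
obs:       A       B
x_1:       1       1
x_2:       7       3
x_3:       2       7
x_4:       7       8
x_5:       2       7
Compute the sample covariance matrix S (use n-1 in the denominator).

Step 1 — column means:
  mean(A) = (1 + 7 + 2 + 7 + 2) / 5 = 19/5 = 3.8
  mean(B) = (1 + 3 + 7 + 8 + 7) / 5 = 26/5 = 5.2

Step 2 — sample covariance S[i,j] = (1/(n-1)) · Σ_k (x_{k,i} - mean_i) · (x_{k,j} - mean_j), with n-1 = 4.
  S[A,A] = ((-2.8)·(-2.8) + (3.2)·(3.2) + (-1.8)·(-1.8) + (3.2)·(3.2) + (-1.8)·(-1.8)) / 4 = 34.8/4 = 8.7
  S[A,B] = ((-2.8)·(-4.2) + (3.2)·(-2.2) + (-1.8)·(1.8) + (3.2)·(2.8) + (-1.8)·(1.8)) / 4 = 7.2/4 = 1.8
  S[B,B] = ((-4.2)·(-4.2) + (-2.2)·(-2.2) + (1.8)·(1.8) + (2.8)·(2.8) + (1.8)·(1.8)) / 4 = 36.8/4 = 9.2

S is symmetric (S[j,i] = S[i,j]). Assembling:

S = [[8.7, 1.8],
 [1.8, 9.2]]
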